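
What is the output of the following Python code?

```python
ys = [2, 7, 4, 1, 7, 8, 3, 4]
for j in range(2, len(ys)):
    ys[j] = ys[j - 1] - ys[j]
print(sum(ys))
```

-40

j=2: ys[2] = 7-4 = 3 → [2, 7, 3, 1, 7, 8, 3, 4]
j=3: ys[3] = 3-1 = 2 → [2, 7, 3, 2, 7, 8, 3, 4]
j=4: ys[4] = 2-7 = -5 → [2, 7, 3, 2, -5, 8, 3, 4]
j=5: ys[5] = (-5)-8 = -13 → [2, 7, 3, 2, -5, -13, 3, 4]
j=6: ys[6] = (-13)-3 = -16 → [2, 7, 3, 2, -5, -13, -16, 4]
j=7: ys[7] = (-16)-4 = -20 → [2, 7, 3, 2, -5, -13, -16, -20]
sum = -40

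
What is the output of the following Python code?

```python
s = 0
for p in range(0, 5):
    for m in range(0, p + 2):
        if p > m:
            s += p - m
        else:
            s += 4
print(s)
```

p=0,m=0: not 0>0, s = 0+4 = 4
p=0,m=1: not 0>1, s = 4+4 = 8
p=1,m=0: 1>0, s = 8+1 = 9
p=1,m=1: not 1>1, s = 9+4 = 13
p=1,m=2: not 1>2, s = 13+4 = 17
p=2,m=0: 2>0, s = 17+2 = 19
p=2,m=1: 2>1, s = 19+1 = 20
p=2,m=2: not 2>2, s = 20+4 = 24
p=2,m=3: not 2>3, s = 24+4 = 28
p=3,m=0: 3>0, s = 28+3 = 31
p=3,m=1: 3>1, s = 31+2 = 33
p=3,m=2: 3>2, s = 33+1 = 34
p=3,m=3: not 3>3, s = 34+4 = 38
p=3,m=4: not 3>4, s = 38+4 = 42
p=4,m=0: 4>0, s = 42+4 = 46
p=4,m=1: 4>1, s = 46+3 = 49
p=4,m=2: 4>2, s = 49+2 = 51
p=4,m=3: 4>3, s = 51+1 = 52
p=4,m=4: not 4>4, s = 52+4 = 56
p=4,m=5: not 4>5, s = 56+4 = 60

60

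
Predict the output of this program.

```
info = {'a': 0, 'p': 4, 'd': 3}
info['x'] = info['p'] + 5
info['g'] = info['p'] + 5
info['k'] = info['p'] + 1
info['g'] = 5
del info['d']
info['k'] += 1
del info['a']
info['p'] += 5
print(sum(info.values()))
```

29

info['x'] = info['p']+5 = 9 → {'a': 0, 'p': 4, 'd': 3, 'x': 9}
info['g'] = info['p']+5 = 9 → {'a': 0, 'p': 4, 'd': 3, 'x': 9, 'g': 9}
info['k'] = info['p']+1 = 5 → {'a': 0, 'p': 4, 'd': 3, 'x': 9, 'g': 9, 'k': 5}
info['g'] = 5 → {'a': 0, 'p': 4, 'd': 3, 'x': 9, 'g': 5, 'k': 5}
del 'd' → {'a': 0, 'p': 4, 'x': 9, 'g': 5, 'k': 5}
info['k'] = 5+1 = 6 → {'a': 0, 'p': 4, 'x': 9, 'g': 5, 'k': 6}
del 'a' → {'p': 4, 'x': 9, 'g': 5, 'k': 6}
info['p'] = 4+5 = 9 → {'p': 9, 'x': 9, 'g': 5, 'k': 6}
sum of values = 29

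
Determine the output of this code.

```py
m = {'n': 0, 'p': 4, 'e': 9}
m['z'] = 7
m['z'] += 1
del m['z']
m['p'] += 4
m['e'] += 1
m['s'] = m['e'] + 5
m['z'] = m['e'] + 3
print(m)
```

{'n': 0, 'p': 8, 'e': 10, 's': 15, 'z': 13}

m['z'] = 7 → {'n': 0, 'p': 4, 'e': 9, 'z': 7}
m['z'] = 7+1 = 8 → {'n': 0, 'p': 4, 'e': 9, 'z': 8}
del 'z' → {'n': 0, 'p': 4, 'e': 9}
m['p'] = 4+4 = 8 → {'n': 0, 'p': 8, 'e': 9}
m['e'] = 9+1 = 10 → {'n': 0, 'p': 8, 'e': 10}
m['s'] = m['e']+5 = 15 → {'n': 0, 'p': 8, 'e': 10, 's': 15}
m['z'] = m['e']+3 = 13 → {'n': 0, 'p': 8, 'e': 10, 's': 15, 'z': 13}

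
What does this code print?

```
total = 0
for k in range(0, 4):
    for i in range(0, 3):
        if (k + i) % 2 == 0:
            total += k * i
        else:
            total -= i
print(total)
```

2

k=0,i=0: even sum, total = 0+0 = 0
k=0,i=1: odd sum, total = 0-1 = -1
k=0,i=2: even sum, total = (-1)+0 = -1
k=1,i=0: odd sum, total = (-1)-0 = -1
k=1,i=1: even sum, total = (-1)+1 = 0
k=1,i=2: odd sum, total = 0-2 = -2
k=2,i=0: even sum, total = (-2)+0 = -2
k=2,i=1: odd sum, total = (-2)-1 = -3
k=2,i=2: even sum, total = (-3)+4 = 1
k=3,i=0: odd sum, total = 1-0 = 1
k=3,i=1: even sum, total = 1+3 = 4
k=3,i=2: odd sum, total = 4-2 = 2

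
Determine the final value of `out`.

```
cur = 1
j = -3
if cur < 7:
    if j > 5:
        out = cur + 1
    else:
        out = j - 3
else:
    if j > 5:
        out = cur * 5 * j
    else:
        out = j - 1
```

-6

cur=1, j=-3
cur < 7 is True; j > 5 is False
→ out = j - 3 = -6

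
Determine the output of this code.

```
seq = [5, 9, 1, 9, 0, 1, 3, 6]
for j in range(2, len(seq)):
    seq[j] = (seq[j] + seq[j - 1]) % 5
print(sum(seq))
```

29

j=2: seq[2] = (1+9)%5 = 0 → [5, 9, 0, 9, 0, 1, 3, 6]
j=3: seq[3] = (9+0)%5 = 4 → [5, 9, 0, 4, 0, 1, 3, 6]
j=4: seq[4] = (0+4)%5 = 4 → [5, 9, 0, 4, 4, 1, 3, 6]
j=5: seq[5] = (1+4)%5 = 0 → [5, 9, 0, 4, 4, 0, 3, 6]
j=6: seq[6] = (3+0)%5 = 3 → [5, 9, 0, 4, 4, 0, 3, 6]
j=7: seq[7] = (6+3)%5 = 4 → [5, 9, 0, 4, 4, 0, 3, 4]
sum = 29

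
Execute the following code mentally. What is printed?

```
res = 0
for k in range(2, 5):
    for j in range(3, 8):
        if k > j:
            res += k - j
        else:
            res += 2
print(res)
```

29

k=2,j=3: not 2>3, res = 0+2 = 2
k=2,j=4: not 2>4, res = 2+2 = 4
k=2,j=5: not 2>5, res = 4+2 = 6
k=2,j=6: not 2>6, res = 6+2 = 8
k=2,j=7: not 2>7, res = 8+2 = 10
k=3,j=3: not 3>3, res = 10+2 = 12
k=3,j=4: not 3>4, res = 12+2 = 14
k=3,j=5: not 3>5, res = 14+2 = 16
k=3,j=6: not 3>6, res = 16+2 = 18
k=3,j=7: not 3>7, res = 18+2 = 20
k=4,j=3: 4>3, res = 20+1 = 21
k=4,j=4: not 4>4, res = 21+2 = 23
k=4,j=5: not 4>5, res = 23+2 = 25
k=4,j=6: not 4>6, res = 25+2 = 27
k=4,j=7: not 4>7, res = 27+2 = 29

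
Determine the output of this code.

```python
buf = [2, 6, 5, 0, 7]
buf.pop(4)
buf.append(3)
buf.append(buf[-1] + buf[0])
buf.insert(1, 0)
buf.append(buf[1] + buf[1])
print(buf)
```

[2, 0, 6, 5, 0, 3, 5, 0]

pop(4) removes 7 → [2, 6, 5, 0]
append 3 → [2, 6, 5, 0, 3]
append buf[-1]+buf[0] = 3+2 = 5 → [2, 6, 5, 0, 3, 5]
insert 0 at 1 → [2, 0, 6, 5, 0, 3, 5]
append buf[1]+buf[1] = 0+0 = 0 → [2, 0, 6, 5, 0, 3, 5, 0]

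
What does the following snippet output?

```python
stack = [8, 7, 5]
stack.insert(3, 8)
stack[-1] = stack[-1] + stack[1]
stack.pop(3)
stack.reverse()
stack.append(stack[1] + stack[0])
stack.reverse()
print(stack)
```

[12, 8, 7, 5]

insert 8 at 3 → [8, 7, 5, 8]
stack[-1] = stack[-1]+stack[1] = 8+7 = 15 → [8, 7, 5, 15]
pop(3) removes 15 → [8, 7, 5]
reverse → [5, 7, 8]
append stack[1]+stack[0] = 7+5 = 12 → [5, 7, 8, 12]
reverse → [12, 8, 7, 5]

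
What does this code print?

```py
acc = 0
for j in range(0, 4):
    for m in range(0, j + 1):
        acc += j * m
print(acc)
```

25

j=0,m=0: acc = 0+0 = 0
j=1,m=0: acc = 0+0 = 0
j=1,m=1: acc = 0+1 = 1
j=2,m=0: acc = 1+0 = 1
j=2,m=1: acc = 1+2 = 3
j=2,m=2: acc = 3+4 = 7
j=3,m=0: acc = 7+0 = 7
j=3,m=1: acc = 7+3 = 10
j=3,m=2: acc = 10+6 = 16
j=3,m=3: acc = 16+9 = 25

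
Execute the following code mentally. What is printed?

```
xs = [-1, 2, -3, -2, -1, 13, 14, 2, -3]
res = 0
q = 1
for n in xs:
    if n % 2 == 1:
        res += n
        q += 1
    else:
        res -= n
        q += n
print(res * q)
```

n=-1: odd, res = 0+(-1) = -1; q=2
n=2: not odd, res = (-1)-2 = -3; q=4
n=-3: odd, res = (-3)+(-3) = -6; q=5
n=-2: not odd, res = (-6)-(-2) = -4; q=3
n=-1: odd, res = (-4)+(-1) = -5; q=4
n=13: odd, res = (-5)+13 = 8; q=5
n=14: not odd, res = 8-14 = -6; q=19
n=2: not odd, res = (-6)-2 = -8; q=21
n=-3: odd, res = (-8)+(-3) = -11; q=22
res*q = (-11)*22 = -242

-242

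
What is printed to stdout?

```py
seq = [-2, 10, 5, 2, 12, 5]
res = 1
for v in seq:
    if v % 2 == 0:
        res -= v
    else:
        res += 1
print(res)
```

-19

v=-2: even, res = 1-(-2) = 3
v=10: even, res = 3-10 = -7
v=5: not even, res = (-7)+1 = -6
v=2: even, res = (-6)-2 = -8
v=12: even, res = (-8)-12 = -20
v=5: not even, res = (-20)+1 = -19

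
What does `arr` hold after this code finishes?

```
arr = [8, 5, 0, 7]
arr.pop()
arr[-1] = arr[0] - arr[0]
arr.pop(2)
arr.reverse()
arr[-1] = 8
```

[5, 8]

pop() removes 7 → [8, 5, 0]
arr[-1] = arr[0]-arr[0] = 8-8 = 0 → [8, 5, 0]
pop(2) removes 0 → [8, 5]
reverse → [5, 8]
arr[-1] = 8 → [5, 8]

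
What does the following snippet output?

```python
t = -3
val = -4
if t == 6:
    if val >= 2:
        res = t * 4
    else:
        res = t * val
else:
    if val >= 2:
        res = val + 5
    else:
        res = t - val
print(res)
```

t=-3, val=-4
t == 6 is False; val >= 2 is False
→ res = t - val = 1

1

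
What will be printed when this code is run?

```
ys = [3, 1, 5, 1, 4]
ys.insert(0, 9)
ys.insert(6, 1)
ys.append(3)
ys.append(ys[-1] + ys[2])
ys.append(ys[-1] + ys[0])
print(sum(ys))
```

44

insert 9 at 0 → [9, 3, 1, 5, 1, 4]
insert 1 at 6 → [9, 3, 1, 5, 1, 4, 1]
append 3 → [9, 3, 1, 5, 1, 4, 1, 3]
append ys[-1]+ys[2] = 3+1 = 4 → [9, 3, 1, 5, 1, 4, 1, 3, 4]
append ys[-1]+ys[0] = 4+9 = 13 → [9, 3, 1, 5, 1, 4, 1, 3, 4, 13]
sum = 44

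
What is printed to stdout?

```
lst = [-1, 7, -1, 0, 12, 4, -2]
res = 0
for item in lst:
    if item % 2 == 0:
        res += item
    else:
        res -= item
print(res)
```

item=-1: not even, res = 0-(-1) = 1
item=7: not even, res = 1-7 = -6
item=-1: not even, res = (-6)-(-1) = -5
item=0: even, res = (-5)+0 = -5
item=12: even, res = (-5)+12 = 7
item=4: even, res = 7+4 = 11
item=-2: even, res = 11+(-2) = 9

9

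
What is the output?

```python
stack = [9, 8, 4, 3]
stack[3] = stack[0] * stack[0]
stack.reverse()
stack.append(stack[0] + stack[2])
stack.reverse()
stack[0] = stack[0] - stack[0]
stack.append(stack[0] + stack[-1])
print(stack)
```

stack[3] = stack[0]*stack[0] = 9*9 = 81 → [9, 8, 4, 81]
reverse → [81, 4, 8, 9]
append stack[0]+stack[2] = 81+8 = 89 → [81, 4, 8, 9, 89]
reverse → [89, 9, 8, 4, 81]
stack[0] = stack[0]-stack[0] = 89-89 = 0 → [0, 9, 8, 4, 81]
append stack[0]+stack[-1] = 0+81 = 81 → [0, 9, 8, 4, 81, 81]

[0, 9, 8, 4, 81, 81]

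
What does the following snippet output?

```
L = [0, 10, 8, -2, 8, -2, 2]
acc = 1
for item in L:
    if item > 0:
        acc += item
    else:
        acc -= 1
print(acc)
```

26

item=0: not >0, acc = 1-1 = 0
item=10: >0, acc = 0+10 = 10
item=8: >0, acc = 10+8 = 18
item=-2: not >0, acc = 18-1 = 17
item=8: >0, acc = 17+8 = 25
item=-2: not >0, acc = 25-1 = 24
item=2: >0, acc = 24+2 = 26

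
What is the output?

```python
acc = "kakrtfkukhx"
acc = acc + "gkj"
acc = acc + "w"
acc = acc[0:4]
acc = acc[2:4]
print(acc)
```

+ 'gkj' → 'kakrtfkukhxgkj'
+ 'w' → 'kakrtfkukhxgkjw'
slice [0:4] → 'kakr'
slice [2:4] → 'kr'

kr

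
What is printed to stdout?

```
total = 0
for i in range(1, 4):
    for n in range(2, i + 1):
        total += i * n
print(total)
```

i=2,n=2: total = 0+4 = 4
i=3,n=2: total = 4+6 = 10
i=3,n=3: total = 10+9 = 19

19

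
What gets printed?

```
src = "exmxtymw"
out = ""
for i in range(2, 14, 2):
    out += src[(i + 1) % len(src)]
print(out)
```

i=2: add src[3]='x' → 'x'
i=4: add src[5]='y' → 'xy'
i=6: add src[7]='w' → 'xyw'
i=8: add src[1]='x' → 'xywx'
i=10: add src[3]='x' → 'xywxx'
i=12: add src[5]='y' → 'xywxxy'

xywxxy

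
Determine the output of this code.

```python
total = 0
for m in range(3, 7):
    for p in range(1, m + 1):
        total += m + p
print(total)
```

138

m=3,p=1: total = 0+4 = 4
m=3,p=2: total = 4+5 = 9
m=3,p=3: total = 9+6 = 15
m=4,p=1: total = 15+5 = 20
m=4,p=2: total = 20+6 = 26
m=4,p=3: total = 26+7 = 33
m=4,p=4: total = 33+8 = 41
m=5,p=1: total = 41+6 = 47
m=5,p=2: total = 47+7 = 54
m=5,p=3: total = 54+8 = 62
m=5,p=4: total = 62+9 = 71
m=5,p=5: total = 71+10 = 81
m=6,p=1: total = 81+7 = 88
m=6,p=2: total = 88+8 = 96
m=6,p=3: total = 96+9 = 105
m=6,p=4: total = 105+10 = 115
m=6,p=5: total = 115+11 = 126
m=6,p=6: total = 126+12 = 138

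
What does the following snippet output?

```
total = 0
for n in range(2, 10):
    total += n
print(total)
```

44

n=2: total = 0+2 = 2
n=3: total = 2+3 = 5
n=4: total = 5+4 = 9
n=5: total = 9+5 = 14
n=6: total = 14+6 = 20
n=7: total = 20+7 = 27
n=8: total = 27+8 = 35
n=9: total = 35+9 = 44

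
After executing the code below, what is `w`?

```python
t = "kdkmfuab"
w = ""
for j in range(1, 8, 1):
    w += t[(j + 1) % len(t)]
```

j=1: add t[2]='k' → 'k'
j=2: add t[3]='m' → 'km'
j=3: add t[4]='f' → 'kmf'
j=4: add t[5]='u' → 'kmfu'
j=5: add t[6]='a' → 'kmfua'
j=6: add t[7]='b' → 'kmfuab'
j=7: add t[0]='k' → 'kmfuabk'

'kmfuabk'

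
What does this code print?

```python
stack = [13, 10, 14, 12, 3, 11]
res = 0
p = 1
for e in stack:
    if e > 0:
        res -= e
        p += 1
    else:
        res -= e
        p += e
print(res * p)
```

-441

e=13: >0, res = 0-13 = -13; p=2
e=10: >0, res = (-13)-10 = -23; p=3
e=14: >0, res = (-23)-14 = -37; p=4
e=12: >0, res = (-37)-12 = -49; p=5
e=3: >0, res = (-49)-3 = -52; p=6
e=11: >0, res = (-52)-11 = -63; p=7
res*p = (-63)*7 = -441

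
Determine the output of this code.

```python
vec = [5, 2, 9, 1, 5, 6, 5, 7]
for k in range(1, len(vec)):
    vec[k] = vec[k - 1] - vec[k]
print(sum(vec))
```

-88

k=1: vec[1] = 5-2 = 3 → [5, 3, 9, 1, 5, 6, 5, 7]
k=2: vec[2] = 3-9 = -6 → [5, 3, -6, 1, 5, 6, 5, 7]
k=3: vec[3] = (-6)-1 = -7 → [5, 3, -6, -7, 5, 6, 5, 7]
k=4: vec[4] = (-7)-5 = -12 → [5, 3, -6, -7, -12, 6, 5, 7]
k=5: vec[5] = (-12)-6 = -18 → [5, 3, -6, -7, -12, -18, 5, 7]
k=6: vec[6] = (-18)-5 = -23 → [5, 3, -6, -7, -12, -18, -23, 7]
k=7: vec[7] = (-23)-7 = -30 → [5, 3, -6, -7, -12, -18, -23, -30]
sum = -88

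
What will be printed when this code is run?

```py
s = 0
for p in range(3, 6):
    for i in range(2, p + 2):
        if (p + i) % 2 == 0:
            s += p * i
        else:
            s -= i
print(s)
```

47

p=3,i=2: odd sum, s = 0-2 = -2
p=3,i=3: even sum, s = (-2)+9 = 7
p=3,i=4: odd sum, s = 7-4 = 3
p=4,i=2: even sum, s = 3+8 = 11
p=4,i=3: odd sum, s = 11-3 = 8
p=4,i=4: even sum, s = 8+16 = 24
p=4,i=5: odd sum, s = 24-5 = 19
p=5,i=2: odd sum, s = 19-2 = 17
p=5,i=3: even sum, s = 17+15 = 32
p=5,i=4: odd sum, s = 32-4 = 28
p=5,i=5: even sum, s = 28+25 = 53
p=5,i=6: odd sum, s = 53-6 = 47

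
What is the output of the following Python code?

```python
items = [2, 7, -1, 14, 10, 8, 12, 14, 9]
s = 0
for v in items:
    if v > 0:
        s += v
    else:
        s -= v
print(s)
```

77

v=2: >0, s = 0+2 = 2
v=7: >0, s = 2+7 = 9
v=-1: not >0, s = 9-(-1) = 10
v=14: >0, s = 10+14 = 24
v=10: >0, s = 24+10 = 34
v=8: >0, s = 34+8 = 42
v=12: >0, s = 42+12 = 54
v=14: >0, s = 54+14 = 68
v=9: >0, s = 68+9 = 77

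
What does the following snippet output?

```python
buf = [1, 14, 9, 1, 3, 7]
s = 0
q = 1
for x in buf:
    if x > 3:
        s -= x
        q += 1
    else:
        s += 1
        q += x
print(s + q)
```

-18

x=1: not >3, s = 0+1 = 1; q=2
x=14: >3, s = 1-14 = -13; q=3
x=9: >3, s = (-13)-9 = -22; q=4
x=1: not >3, s = (-22)+1 = -21; q=5
x=3: not >3, s = (-21)+1 = -20; q=8
x=7: >3, s = (-20)-7 = -27; q=9
s+q = (-27)+9 = -18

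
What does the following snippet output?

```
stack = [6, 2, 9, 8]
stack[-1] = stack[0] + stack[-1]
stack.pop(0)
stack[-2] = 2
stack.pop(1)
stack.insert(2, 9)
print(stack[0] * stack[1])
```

stack[-1] = stack[0]+stack[-1] = 6+8 = 14 → [6, 2, 9, 14]
pop(0) removes 6 → [2, 9, 14]
stack[-2] = 2 → [2, 2, 14]
pop(1) removes 2 → [2, 14]
insert 9 at 2 → [2, 14, 9]
stack[0]*stack[1] = 2*14 = 28

28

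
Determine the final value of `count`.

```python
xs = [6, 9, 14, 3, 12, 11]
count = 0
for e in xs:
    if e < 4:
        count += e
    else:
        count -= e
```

e=6: not <4, count = 0-6 = -6
e=9: not <4, count = (-6)-9 = -15
e=14: not <4, count = (-15)-14 = -29
e=3: <4, count = (-29)+3 = -26
e=12: not <4, count = (-26)-12 = -38
e=11: not <4, count = (-38)-11 = -49

-49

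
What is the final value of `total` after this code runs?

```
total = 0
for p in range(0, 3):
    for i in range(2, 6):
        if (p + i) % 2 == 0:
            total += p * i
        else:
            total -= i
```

p=0,i=2: even sum, total = 0+0 = 0
p=0,i=3: odd sum, total = 0-3 = -3
p=0,i=4: even sum, total = (-3)+0 = -3
p=0,i=5: odd sum, total = (-3)-5 = -8
p=1,i=2: odd sum, total = (-8)-2 = -10
p=1,i=3: even sum, total = (-10)+3 = -7
p=1,i=4: odd sum, total = (-7)-4 = -11
p=1,i=5: even sum, total = (-11)+5 = -6
p=2,i=2: even sum, total = (-6)+4 = -2
p=2,i=3: odd sum, total = (-2)-3 = -5
p=2,i=4: even sum, total = (-5)+8 = 3
p=2,i=5: odd sum, total = 3-5 = -2

-2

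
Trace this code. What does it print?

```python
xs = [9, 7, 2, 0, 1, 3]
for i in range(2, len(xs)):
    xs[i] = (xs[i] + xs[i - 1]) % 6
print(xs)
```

[9, 7, 3, 3, 4, 1]

i=2: xs[2] = (2+7)%6 = 3 → [9, 7, 3, 0, 1, 3]
i=3: xs[3] = (0+3)%6 = 3 → [9, 7, 3, 3, 1, 3]
i=4: xs[4] = (1+3)%6 = 4 → [9, 7, 3, 3, 4, 3]
i=5: xs[5] = (3+4)%6 = 1 → [9, 7, 3, 3, 4, 1]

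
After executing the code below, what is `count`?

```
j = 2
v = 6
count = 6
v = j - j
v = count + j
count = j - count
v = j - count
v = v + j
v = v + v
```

-4

v = 2-2 = 0
v = 6+2 = 8
count = 2-6 = -4
v = 2-(-4) = 6
v = 6+2 = 8
v = 8+8 = 16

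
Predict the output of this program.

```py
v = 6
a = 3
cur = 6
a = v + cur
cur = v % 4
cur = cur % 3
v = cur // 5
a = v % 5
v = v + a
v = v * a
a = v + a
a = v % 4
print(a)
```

a = 6+6 = 12
cur = 6%4 = 2
cur = 2%3 = 2
v = 2//5 = 0
a = 0%5 = 0
v = 0+0 = 0
v = 0*0 = 0
a = 0+0 = 0
a = 0%4 = 0

0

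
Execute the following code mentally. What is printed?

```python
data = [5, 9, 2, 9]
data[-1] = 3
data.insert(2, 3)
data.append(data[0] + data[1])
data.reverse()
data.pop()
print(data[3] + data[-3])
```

5

data[-1] = 3 → [5, 9, 2, 3]
insert 3 at 2 → [5, 9, 3, 2, 3]
append data[0]+data[1] = 5+9 = 14 → [5, 9, 3, 2, 3, 14]
reverse → [14, 3, 2, 3, 9, 5]
pop() removes 5 → [14, 3, 2, 3, 9]
data[3]+data[-3] = 3+2 = 5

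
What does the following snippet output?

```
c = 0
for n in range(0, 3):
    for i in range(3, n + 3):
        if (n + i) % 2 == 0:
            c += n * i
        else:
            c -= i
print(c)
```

8

n=1,i=3: even sum, c = 0+3 = 3
n=2,i=3: odd sum, c = 3-3 = 0
n=2,i=4: even sum, c = 0+8 = 8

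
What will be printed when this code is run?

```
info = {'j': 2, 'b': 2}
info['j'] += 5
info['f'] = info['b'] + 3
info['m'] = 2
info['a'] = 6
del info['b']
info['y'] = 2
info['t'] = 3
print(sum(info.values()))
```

25

info['j'] = 2+5 = 7 → {'j': 7, 'b': 2}
info['f'] = info['b']+3 = 5 → {'j': 7, 'b': 2, 'f': 5}
info['m'] = 2 → {'j': 7, 'b': 2, 'f': 5, 'm': 2}
info['a'] = 6 → {'j': 7, 'b': 2, 'f': 5, 'm': 2, 'a': 6}
del 'b' → {'j': 7, 'f': 5, 'm': 2, 'a': 6}
info['y'] = 2 → {'j': 7, 'f': 5, 'm': 2, 'a': 6, 'y': 2}
info['t'] = 3 → {'j': 7, 'f': 5, 'm': 2, 'a': 6, 'y': 2, 't': 3}
sum of values = 25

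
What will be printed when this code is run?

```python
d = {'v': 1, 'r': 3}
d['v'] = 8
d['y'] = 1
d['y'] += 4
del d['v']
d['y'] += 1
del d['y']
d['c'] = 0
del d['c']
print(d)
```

{'r': 3}

d['v'] = 8 → {'v': 8, 'r': 3}
d['y'] = 1 → {'v': 8, 'r': 3, 'y': 1}
d['y'] = 1+4 = 5 → {'v': 8, 'r': 3, 'y': 5}
del 'v' → {'r': 3, 'y': 5}
d['y'] = 5+1 = 6 → {'r': 3, 'y': 6}
del 'y' → {'r': 3}
d['c'] = 0 → {'r': 3, 'c': 0}
del 'c' → {'r': 3}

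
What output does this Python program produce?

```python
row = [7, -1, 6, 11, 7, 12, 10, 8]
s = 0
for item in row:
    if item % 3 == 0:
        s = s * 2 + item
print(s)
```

24

item=7: not %3==0
item=-1: not %3==0
item=6: %3==0, s = 0*2+6 = 6
item=11: not %3==0
item=7: not %3==0
item=12: %3==0, s = 6*2+12 = 24
item=10: not %3==0
item=8: not %3==0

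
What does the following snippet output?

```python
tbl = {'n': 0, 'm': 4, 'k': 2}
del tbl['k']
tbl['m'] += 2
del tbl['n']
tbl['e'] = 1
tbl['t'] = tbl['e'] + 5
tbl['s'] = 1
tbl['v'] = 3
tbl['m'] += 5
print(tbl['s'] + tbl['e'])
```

2

del 'k' → {'n': 0, 'm': 4}
tbl['m'] = 4+2 = 6 → {'n': 0, 'm': 6}
del 'n' → {'m': 6}
tbl['e'] = 1 → {'m': 6, 'e': 1}
tbl['t'] = tbl['e']+5 = 6 → {'m': 6, 'e': 1, 't': 6}
tbl['s'] = 1 → {'m': 6, 'e': 1, 't': 6, 's': 1}
tbl['v'] = 3 → {'m': 6, 'e': 1, 't': 6, 's': 1, 'v': 3}
tbl['m'] = 6+5 = 11 → {'m': 11, 'e': 1, 't': 6, 's': 1, 'v': 3}
tbl['s']+tbl['e'] = 1+1 = 2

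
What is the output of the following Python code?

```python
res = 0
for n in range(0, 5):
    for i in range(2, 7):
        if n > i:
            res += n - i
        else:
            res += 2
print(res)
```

48

n=0,i=2: not 0>2, res = 0+2 = 2
n=0,i=3: not 0>3, res = 2+2 = 4
n=0,i=4: not 0>4, res = 4+2 = 6
n=0,i=5: not 0>5, res = 6+2 = 8
n=0,i=6: not 0>6, res = 8+2 = 10
n=1,i=2: not 1>2, res = 10+2 = 12
n=1,i=3: not 1>3, res = 12+2 = 14
n=1,i=4: not 1>4, res = 14+2 = 16
n=1,i=5: not 1>5, res = 16+2 = 18
n=1,i=6: not 1>6, res = 18+2 = 20
n=2,i=2: not 2>2, res = 20+2 = 22
n=2,i=3: not 2>3, res = 22+2 = 24
n=2,i=4: not 2>4, res = 24+2 = 26
n=2,i=5: not 2>5, res = 26+2 = 28
n=2,i=6: not 2>6, res = 28+2 = 30
n=3,i=2: 3>2, res = 30+1 = 31
n=3,i=3: not 3>3, res = 31+2 = 33
n=3,i=4: not 3>4, res = 33+2 = 35
n=3,i=5: not 3>5, res = 35+2 = 37
n=3,i=6: not 3>6, res = 37+2 = 39
n=4,i=2: 4>2, res = 39+2 = 41
n=4,i=3: 4>3, res = 41+1 = 42
n=4,i=4: not 4>4, res = 42+2 = 44
n=4,i=5: not 4>5, res = 44+2 = 46
n=4,i=6: not 4>6, res = 46+2 = 48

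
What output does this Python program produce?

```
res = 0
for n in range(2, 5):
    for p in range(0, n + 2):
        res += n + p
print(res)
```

78

n=2,p=0: res = 0+2 = 2
n=2,p=1: res = 2+3 = 5
n=2,p=2: res = 5+4 = 9
n=2,p=3: res = 9+5 = 14
n=3,p=0: res = 14+3 = 17
n=3,p=1: res = 17+4 = 21
n=3,p=2: res = 21+5 = 26
n=3,p=3: res = 26+6 = 32
n=3,p=4: res = 32+7 = 39
n=4,p=0: res = 39+4 = 43
n=4,p=1: res = 43+5 = 48
n=4,p=2: res = 48+6 = 54
n=4,p=3: res = 54+7 = 61
n=4,p=4: res = 61+8 = 69
n=4,p=5: res = 69+9 = 78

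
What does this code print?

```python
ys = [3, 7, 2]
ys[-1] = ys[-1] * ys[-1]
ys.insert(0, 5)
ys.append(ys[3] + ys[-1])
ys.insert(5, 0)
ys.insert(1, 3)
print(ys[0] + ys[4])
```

9

ys[-1] = ys[-1]*ys[-1] = 2*2 = 4 → [3, 7, 4]
insert 5 at 0 → [5, 3, 7, 4]
append ys[3]+ys[-1] = 4+4 = 8 → [5, 3, 7, 4, 8]
insert 0 at 5 → [5, 3, 7, 4, 8, 0]
insert 3 at 1 → [5, 3, 3, 7, 4, 8, 0]
ys[0]+ys[4] = 5+4 = 9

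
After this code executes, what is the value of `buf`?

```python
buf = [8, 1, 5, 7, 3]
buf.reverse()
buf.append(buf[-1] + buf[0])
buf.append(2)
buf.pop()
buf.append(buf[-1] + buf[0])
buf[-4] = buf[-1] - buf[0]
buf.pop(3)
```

reverse → [3, 7, 5, 1, 8]
append buf[-1]+buf[0] = 8+3 = 11 → [3, 7, 5, 1, 8, 11]
append 2 → [3, 7, 5, 1, 8, 11, 2]
pop() removes 2 → [3, 7, 5, 1, 8, 11]
append buf[-1]+buf[0] = 11+3 = 14 → [3, 7, 5, 1, 8, 11, 14]
buf[-4] = buf[-1]-buf[0] = 14-3 = 11 → [3, 7, 5, 11, 8, 11, 14]
pop(3) removes 11 → [3, 7, 5, 8, 11, 14]

[3, 7, 5, 8, 11, 14]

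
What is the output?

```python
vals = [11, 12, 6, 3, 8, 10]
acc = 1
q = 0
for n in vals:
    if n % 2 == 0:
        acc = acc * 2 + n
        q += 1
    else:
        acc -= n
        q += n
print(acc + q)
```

-8

n=11: not even, acc = 1-11 = -10; q=11
n=12: even, acc = (-10)*2+12 = -8; q=12
n=6: even, acc = (-8)*2+6 = -10; q=13
n=3: not even, acc = (-10)-3 = -13; q=16
n=8: even, acc = (-13)*2+8 = -18; q=17
n=10: even, acc = (-18)*2+10 = -26; q=18
acc+q = (-26)+18 = -8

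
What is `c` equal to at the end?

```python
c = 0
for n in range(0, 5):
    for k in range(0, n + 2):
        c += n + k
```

n=0,k=0: c = 0+0 = 0
n=0,k=1: c = 0+1 = 1
n=1,k=0: c = 1+1 = 2
n=1,k=1: c = 2+2 = 4
n=1,k=2: c = 4+3 = 7
n=2,k=0: c = 7+2 = 9
n=2,k=1: c = 9+3 = 12
n=2,k=2: c = 12+4 = 16
n=2,k=3: c = 16+5 = 21
n=3,k=0: c = 21+3 = 24
n=3,k=1: c = 24+4 = 28
n=3,k=2: c = 28+5 = 33
n=3,k=3: c = 33+6 = 39
n=3,k=4: c = 39+7 = 46
n=4,k=0: c = 46+4 = 50
n=4,k=1: c = 50+5 = 55
n=4,k=2: c = 55+6 = 61
n=4,k=3: c = 61+7 = 68
n=4,k=4: c = 68+8 = 76
n=4,k=5: c = 76+9 = 85

85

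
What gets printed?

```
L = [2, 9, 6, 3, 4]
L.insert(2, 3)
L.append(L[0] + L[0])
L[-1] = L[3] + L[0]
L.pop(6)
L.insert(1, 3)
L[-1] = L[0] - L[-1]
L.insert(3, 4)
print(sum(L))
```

28

insert 3 at 2 → [2, 9, 3, 6, 3, 4]
append L[0]+L[0] = 2+2 = 4 → [2, 9, 3, 6, 3, 4, 4]
L[-1] = L[3]+L[0] = 6+2 = 8 → [2, 9, 3, 6, 3, 4, 8]
pop(6) removes 8 → [2, 9, 3, 6, 3, 4]
insert 3 at 1 → [2, 3, 9, 3, 6, 3, 4]
L[-1] = L[0]-L[-1] = 2-4 = -2 → [2, 3, 9, 3, 6, 3, -2]
insert 4 at 3 → [2, 3, 9, 4, 3, 6, 3, -2]
sum = 28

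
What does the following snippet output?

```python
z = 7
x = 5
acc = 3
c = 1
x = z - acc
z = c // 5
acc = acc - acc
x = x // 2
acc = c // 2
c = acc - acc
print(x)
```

x = 7-3 = 4
z = 1//5 = 0
acc = 3-3 = 0
x = 4//2 = 2
acc = 1//2 = 0
c = 0-0 = 0

2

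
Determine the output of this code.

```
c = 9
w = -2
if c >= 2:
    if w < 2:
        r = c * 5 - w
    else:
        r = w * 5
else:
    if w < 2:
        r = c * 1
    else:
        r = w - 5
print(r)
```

c=9, w=-2
c >= 2 is True; w < 2 is True
→ r = c * 5 - w = 47

47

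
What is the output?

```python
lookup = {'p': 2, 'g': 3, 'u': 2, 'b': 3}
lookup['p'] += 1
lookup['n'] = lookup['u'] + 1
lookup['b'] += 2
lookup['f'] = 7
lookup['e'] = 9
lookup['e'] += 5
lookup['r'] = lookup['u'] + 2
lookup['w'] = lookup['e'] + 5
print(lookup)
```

{'p': 3, 'g': 3, 'u': 2, 'b': 5, 'n': 3, 'f': 7, 'e': 14, 'r': 4, 'w': 19}

lookup['p'] = 2+1 = 3 → {'p': 3, 'g': 3, 'u': 2, 'b': 3}
lookup['n'] = lookup['u']+1 = 3 → {'p': 3, 'g': 3, 'u': 2, 'b': 3, 'n': 3}
lookup['b'] = 3+2 = 5 → {'p': 3, 'g': 3, 'u': 2, 'b': 5, 'n': 3}
lookup['f'] = 7 → {'p': 3, 'g': 3, 'u': 2, 'b': 5, 'n': 3, 'f': 7}
lookup['e'] = 9 → {'p': 3, 'g': 3, 'u': 2, 'b': 5, 'n': 3, 'f': 7, 'e': 9}
lookup['e'] = 9+5 = 14 → {'p': 3, 'g': 3, 'u': 2, 'b': 5, 'n': 3, 'f': 7, 'e': 14}
lookup['r'] = lookup['u']+2 = 4 → {'p': 3, 'g': 3, 'u': 2, 'b': 5, 'n': 3, 'f': 7, 'e': 14, 'r': 4}
lookup['w'] = lookup['e']+5 = 19 → {'p': 3, 'g': 3, 'u': 2, 'b': 5, 'n': 3, 'f': 7, 'e': 14, 'r': 4, 'w': 19}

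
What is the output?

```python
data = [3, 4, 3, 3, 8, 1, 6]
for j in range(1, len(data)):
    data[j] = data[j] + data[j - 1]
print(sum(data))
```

j=1: data[1] = 4+3 = 7 → [3, 7, 3, 3, 8, 1, 6]
j=2: data[2] = 3+7 = 10 → [3, 7, 10, 3, 8, 1, 6]
j=3: data[3] = 3+10 = 13 → [3, 7, 10, 13, 8, 1, 6]
j=4: data[4] = 8+13 = 21 → [3, 7, 10, 13, 21, 1, 6]
j=5: data[5] = 1+21 = 22 → [3, 7, 10, 13, 21, 22, 6]
j=6: data[6] = 6+22 = 28 → [3, 7, 10, 13, 21, 22, 28]
sum = 104

104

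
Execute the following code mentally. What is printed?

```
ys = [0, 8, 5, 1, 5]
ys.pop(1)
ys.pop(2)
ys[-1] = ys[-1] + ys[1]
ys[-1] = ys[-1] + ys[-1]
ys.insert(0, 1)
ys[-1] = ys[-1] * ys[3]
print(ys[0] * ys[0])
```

1

pop(1) removes 8 → [0, 5, 1, 5]
pop(2) removes 1 → [0, 5, 5]
ys[-1] = ys[-1]+ys[1] = 5+5 = 10 → [0, 5, 10]
ys[-1] = ys[-1]+ys[-1] = 10+10 = 20 → [0, 5, 20]
insert 1 at 0 → [1, 0, 5, 20]
ys[-1] = ys[-1]*ys[3] = 20*20 = 400 → [1, 0, 5, 400]
ys[0]*ys[0] = 1*1 = 1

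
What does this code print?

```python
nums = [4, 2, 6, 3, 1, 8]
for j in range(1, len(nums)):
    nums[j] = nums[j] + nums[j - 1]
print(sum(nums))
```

77

j=1: nums[1] = 2+4 = 6 → [4, 6, 6, 3, 1, 8]
j=2: nums[2] = 6+6 = 12 → [4, 6, 12, 3, 1, 8]
j=3: nums[3] = 3+12 = 15 → [4, 6, 12, 15, 1, 8]
j=4: nums[4] = 1+15 = 16 → [4, 6, 12, 15, 16, 8]
j=5: nums[5] = 8+16 = 24 → [4, 6, 12, 15, 16, 24]
sum = 77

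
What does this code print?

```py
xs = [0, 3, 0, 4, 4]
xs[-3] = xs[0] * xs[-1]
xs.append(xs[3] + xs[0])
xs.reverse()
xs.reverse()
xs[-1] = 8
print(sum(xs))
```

19

xs[-3] = xs[0]*xs[-1] = 0*4 = 0 → [0, 3, 0, 4, 4]
append xs[3]+xs[0] = 4+0 = 4 → [0, 3, 0, 4, 4, 4]
reverse → [4, 4, 4, 0, 3, 0]
reverse → [0, 3, 0, 4, 4, 4]
xs[-1] = 8 → [0, 3, 0, 4, 4, 8]
sum = 19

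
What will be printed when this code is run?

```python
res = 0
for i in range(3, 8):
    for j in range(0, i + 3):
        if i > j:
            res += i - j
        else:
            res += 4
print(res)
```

140

i=3,j=0: 3>0, res = 0+3 = 3
i=3,j=1: 3>1, res = 3+2 = 5
i=3,j=2: 3>2, res = 5+1 = 6
i=3,j=3: not 3>3, res = 6+4 = 10
i=3,j=4: not 3>4, res = 10+4 = 14
i=3,j=5: not 3>5, res = 14+4 = 18
i=4,j=0: 4>0, res = 18+4 = 22
i=4,j=1: 4>1, res = 22+3 = 25
i=4,j=2: 4>2, res = 25+2 = 27
i=4,j=3: 4>3, res = 27+1 = 28
i=4,j=4: not 4>4, res = 28+4 = 32
i=4,j=5: not 4>5, res = 32+4 = 36
i=4,j=6: not 4>6, res = 36+4 = 40
i=5,j=0: 5>0, res = 40+5 = 45
i=5,j=1: 5>1, res = 45+4 = 49
i=5,j=2: 5>2, res = 49+3 = 52
i=5,j=3: 5>3, res = 52+2 = 54
i=5,j=4: 5>4, res = 54+1 = 55
i=5,j=5: not 5>5, res = 55+4 = 59
i=5,j=6: not 5>6, res = 59+4 = 63
i=5,j=7: not 5>7, res = 63+4 = 67
i=6,j=0: 6>0, res = 67+6 = 73
i=6,j=1: 6>1, res = 73+5 = 78
i=6,j=2: 6>2, res = 78+4 = 82
i=6,j=3: 6>3, res = 82+3 = 85
i=6,j=4: 6>4, res = 85+2 = 87
i=6,j=5: 6>5, res = 87+1 = 88
i=6,j=6: not 6>6, res = 88+4 = 92
i=6,j=7: not 6>7, res = 92+4 = 96
i=6,j=8: not 6>8, res = 96+4 = 100
i=7,j=0: 7>0, res = 100+7 = 107
i=7,j=1: 7>1, res = 107+6 = 113
i=7,j=2: 7>2, res = 113+5 = 118
i=7,j=3: 7>3, res = 118+4 = 122
i=7,j=4: 7>4, res = 122+3 = 125
i=7,j=5: 7>5, res = 125+2 = 127
i=7,j=6: 7>6, res = 127+1 = 128
i=7,j=7: not 7>7, res = 128+4 = 132
i=7,j=8: not 7>8, res = 132+4 = 136
i=7,j=9: not 7>9, res = 136+4 = 140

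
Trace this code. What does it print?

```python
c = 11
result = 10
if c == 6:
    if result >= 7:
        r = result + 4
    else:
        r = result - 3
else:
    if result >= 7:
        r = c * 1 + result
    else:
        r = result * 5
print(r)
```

21

c=11, result=10
c == 6 is False; result >= 7 is True
→ r = c * 1 + result = 21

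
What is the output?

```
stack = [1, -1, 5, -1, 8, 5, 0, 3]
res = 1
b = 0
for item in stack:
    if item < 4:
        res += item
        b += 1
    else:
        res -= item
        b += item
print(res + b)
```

8

item=1: <4, res = 1+1 = 2; b=1
item=-1: <4, res = 2+(-1) = 1; b=2
item=5: not <4, res = 1-5 = -4; b=7
item=-1: <4, res = (-4)+(-1) = -5; b=8
item=8: not <4, res = (-5)-8 = -13; b=16
item=5: not <4, res = (-13)-5 = -18; b=21
item=0: <4, res = (-18)+0 = -18; b=22
item=3: <4, res = (-18)+3 = -15; b=23
res+b = (-15)+23 = 8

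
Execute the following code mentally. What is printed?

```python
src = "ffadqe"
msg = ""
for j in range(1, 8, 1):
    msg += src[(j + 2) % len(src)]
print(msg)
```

dqeffad

j=1: add src[3]='d' → 'd'
j=2: add src[4]='q' → 'dq'
j=3: add src[5]='e' → 'dqe'
j=4: add src[0]='f' → 'dqef'
j=5: add src[1]='f' → 'dqeff'
j=6: add src[2]='a' → 'dqeffa'
j=7: add src[3]='d' → 'dqeffad'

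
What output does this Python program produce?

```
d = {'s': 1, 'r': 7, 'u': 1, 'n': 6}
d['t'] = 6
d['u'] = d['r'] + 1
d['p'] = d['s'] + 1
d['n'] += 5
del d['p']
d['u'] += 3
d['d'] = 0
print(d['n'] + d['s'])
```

12

d['t'] = 6 → {'s': 1, 'r': 7, 'u': 1, 'n': 6, 't': 6}
d['u'] = d['r']+1 = 8 → {'s': 1, 'r': 7, 'u': 8, 'n': 6, 't': 6}
d['p'] = d['s']+1 = 2 → {'s': 1, 'r': 7, 'u': 8, 'n': 6, 't': 6, 'p': 2}
d['n'] = 6+5 = 11 → {'s': 1, 'r': 7, 'u': 8, 'n': 11, 't': 6, 'p': 2}
del 'p' → {'s': 1, 'r': 7, 'u': 8, 'n': 11, 't': 6}
d['u'] = 8+3 = 11 → {'s': 1, 'r': 7, 'u': 11, 'n': 11, 't': 6}
d['d'] = 0 → {'s': 1, 'r': 7, 'u': 11, 'n': 11, 't': 6, 'd': 0}
d['n']+d['s'] = 11+1 = 12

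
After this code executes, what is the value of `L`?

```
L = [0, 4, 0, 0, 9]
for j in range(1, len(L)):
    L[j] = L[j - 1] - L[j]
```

[0, -4, -4, -4, -13]

j=1: L[1] = 0-4 = -4 → [0, -4, 0, 0, 9]
j=2: L[2] = (-4)-0 = -4 → [0, -4, -4, 0, 9]
j=3: L[3] = (-4)-0 = -4 → [0, -4, -4, -4, 9]
j=4: L[4] = (-4)-9 = -13 → [0, -4, -4, -4, -13]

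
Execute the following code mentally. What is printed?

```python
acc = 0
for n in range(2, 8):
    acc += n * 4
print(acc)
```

108

n=2: acc = 0+2*4 = 8
n=3: acc = 8+3*4 = 20
n=4: acc = 20+4*4 = 36
n=5: acc = 36+5*4 = 56
n=6: acc = 56+6*4 = 80
n=7: acc = 80+7*4 = 108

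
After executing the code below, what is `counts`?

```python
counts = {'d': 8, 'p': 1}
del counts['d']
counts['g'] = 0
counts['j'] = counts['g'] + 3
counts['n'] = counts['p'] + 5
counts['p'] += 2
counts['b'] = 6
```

{'p': 3, 'g': 0, 'j': 3, 'n': 6, 'b': 6}

del 'd' → {'p': 1}
counts['g'] = 0 → {'p': 1, 'g': 0}
counts['j'] = counts['g']+3 = 3 → {'p': 1, 'g': 0, 'j': 3}
counts['n'] = counts['p']+5 = 6 → {'p': 1, 'g': 0, 'j': 3, 'n': 6}
counts['p'] = 1+2 = 3 → {'p': 3, 'g': 0, 'j': 3, 'n': 6}
counts['b'] = 6 → {'p': 3, 'g': 0, 'j': 3, 'n': 6, 'b': 6}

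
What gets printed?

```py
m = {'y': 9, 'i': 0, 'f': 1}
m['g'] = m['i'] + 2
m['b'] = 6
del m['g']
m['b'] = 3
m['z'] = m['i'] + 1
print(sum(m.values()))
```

m['g'] = m['i']+2 = 2 → {'y': 9, 'i': 0, 'f': 1, 'g': 2}
m['b'] = 6 → {'y': 9, 'i': 0, 'f': 1, 'g': 2, 'b': 6}
del 'g' → {'y': 9, 'i': 0, 'f': 1, 'b': 6}
m['b'] = 3 → {'y': 9, 'i': 0, 'f': 1, 'b': 3}
m['z'] = m['i']+1 = 1 → {'y': 9, 'i': 0, 'f': 1, 'b': 3, 'z': 1}
sum of values = 14

14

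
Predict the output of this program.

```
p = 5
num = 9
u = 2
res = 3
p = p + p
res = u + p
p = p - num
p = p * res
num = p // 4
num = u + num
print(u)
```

2

p = 5+5 = 10
res = 2+10 = 12
p = 10-9 = 1
p = 1*12 = 12
num = 12//4 = 3
num = 2+3 = 5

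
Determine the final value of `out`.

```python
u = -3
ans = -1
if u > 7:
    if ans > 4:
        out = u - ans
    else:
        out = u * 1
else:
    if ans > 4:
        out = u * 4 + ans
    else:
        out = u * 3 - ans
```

u=-3, ans=-1
u > 7 is False; ans > 4 is False
→ out = u * 3 - ans = -8

-8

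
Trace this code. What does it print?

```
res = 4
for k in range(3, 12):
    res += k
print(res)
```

67

k=3: res = 4+3 = 7
k=4: res = 7+4 = 11
k=5: res = 11+5 = 16
k=6: res = 16+6 = 22
k=7: res = 22+7 = 29
k=8: res = 29+8 = 37
k=9: res = 37+9 = 46
k=10: res = 46+10 = 56
k=11: res = 56+11 = 67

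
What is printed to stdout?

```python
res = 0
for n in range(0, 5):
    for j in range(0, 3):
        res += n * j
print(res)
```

n=0,j=0: res = 0+0 = 0
n=0,j=1: res = 0+0 = 0
n=0,j=2: res = 0+0 = 0
n=1,j=0: res = 0+0 = 0
n=1,j=1: res = 0+1 = 1
n=1,j=2: res = 1+2 = 3
n=2,j=0: res = 3+0 = 3
n=2,j=1: res = 3+2 = 5
n=2,j=2: res = 5+4 = 9
n=3,j=0: res = 9+0 = 9
n=3,j=1: res = 9+3 = 12
n=3,j=2: res = 12+6 = 18
n=4,j=0: res = 18+0 = 18
n=4,j=1: res = 18+4 = 22
n=4,j=2: res = 22+8 = 30

30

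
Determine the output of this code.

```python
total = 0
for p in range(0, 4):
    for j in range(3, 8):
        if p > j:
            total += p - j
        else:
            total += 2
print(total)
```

p=0,j=3: not 0>3, total = 0+2 = 2
p=0,j=4: not 0>4, total = 2+2 = 4
p=0,j=5: not 0>5, total = 4+2 = 6
p=0,j=6: not 0>6, total = 6+2 = 8
p=0,j=7: not 0>7, total = 8+2 = 10
p=1,j=3: not 1>3, total = 10+2 = 12
p=1,j=4: not 1>4, total = 12+2 = 14
p=1,j=5: not 1>5, total = 14+2 = 16
p=1,j=6: not 1>6, total = 16+2 = 18
p=1,j=7: not 1>7, total = 18+2 = 20
p=2,j=3: not 2>3, total = 20+2 = 22
p=2,j=4: not 2>4, total = 22+2 = 24
p=2,j=5: not 2>5, total = 24+2 = 26
p=2,j=6: not 2>6, total = 26+2 = 28
p=2,j=7: not 2>7, total = 28+2 = 30
p=3,j=3: not 3>3, total = 30+2 = 32
p=3,j=4: not 3>4, total = 32+2 = 34
p=3,j=5: not 3>5, total = 34+2 = 36
p=3,j=6: not 3>6, total = 36+2 = 38
p=3,j=7: not 3>7, total = 38+2 = 40

40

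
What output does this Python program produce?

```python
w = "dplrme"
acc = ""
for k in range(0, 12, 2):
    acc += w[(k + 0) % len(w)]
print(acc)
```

dlmdlm

k=0: add w[0]='d' → 'd'
k=2: add w[2]='l' → 'dl'
k=4: add w[4]='m' → 'dlm'
k=6: add w[0]='d' → 'dlmd'
k=8: add w[2]='l' → 'dlmdl'
k=10: add w[4]='m' → 'dlmdlm'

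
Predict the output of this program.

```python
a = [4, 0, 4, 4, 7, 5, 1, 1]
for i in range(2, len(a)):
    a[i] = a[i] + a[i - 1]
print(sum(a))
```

i=2: a[2] = 4+0 = 4 → [4, 0, 4, 4, 7, 5, 1, 1]
i=3: a[3] = 4+4 = 8 → [4, 0, 4, 8, 7, 5, 1, 1]
i=4: a[4] = 7+8 = 15 → [4, 0, 4, 8, 15, 5, 1, 1]
i=5: a[5] = 5+15 = 20 → [4, 0, 4, 8, 15, 20, 1, 1]
i=6: a[6] = 1+20 = 21 → [4, 0, 4, 8, 15, 20, 21, 1]
i=7: a[7] = 1+21 = 22 → [4, 0, 4, 8, 15, 20, 21, 22]
sum = 94

94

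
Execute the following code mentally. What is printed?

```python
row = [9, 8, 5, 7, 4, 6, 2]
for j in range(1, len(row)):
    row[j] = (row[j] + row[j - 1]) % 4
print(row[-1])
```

j=1: row[1] = (8+9)%4 = 1 → [9, 1, 5, 7, 4, 6, 2]
j=2: row[2] = (5+1)%4 = 2 → [9, 1, 2, 7, 4, 6, 2]
j=3: row[3] = (7+2)%4 = 1 → [9, 1, 2, 1, 4, 6, 2]
j=4: row[4] = (4+1)%4 = 1 → [9, 1, 2, 1, 1, 6, 2]
j=5: row[5] = (6+1)%4 = 3 → [9, 1, 2, 1, 1, 3, 2]
j=6: row[6] = (2+3)%4 = 1 → [9, 1, 2, 1, 1, 3, 1]

1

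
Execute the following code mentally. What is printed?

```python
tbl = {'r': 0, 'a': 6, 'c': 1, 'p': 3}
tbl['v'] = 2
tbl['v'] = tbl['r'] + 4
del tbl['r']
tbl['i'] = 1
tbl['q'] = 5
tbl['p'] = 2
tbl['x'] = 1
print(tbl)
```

tbl['v'] = 2 → {'r': 0, 'a': 6, 'c': 1, 'p': 3, 'v': 2}
tbl['v'] = tbl['r']+4 = 4 → {'r': 0, 'a': 6, 'c': 1, 'p': 3, 'v': 4}
del 'r' → {'a': 6, 'c': 1, 'p': 3, 'v': 4}
tbl['i'] = 1 → {'a': 6, 'c': 1, 'p': 3, 'v': 4, 'i': 1}
tbl['q'] = 5 → {'a': 6, 'c': 1, 'p': 3, 'v': 4, 'i': 1, 'q': 5}
tbl['p'] = 2 → {'a': 6, 'c': 1, 'p': 2, 'v': 4, 'i': 1, 'q': 5}
tbl['x'] = 1 → {'a': 6, 'c': 1, 'p': 2, 'v': 4, 'i': 1, 'q': 5, 'x': 1}

{'a': 6, 'c': 1, 'p': 2, 'v': 4, 'i': 1, 'q': 5, 'x': 1}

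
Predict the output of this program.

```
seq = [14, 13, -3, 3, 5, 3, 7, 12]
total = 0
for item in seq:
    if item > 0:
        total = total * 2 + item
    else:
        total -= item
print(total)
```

item=14: >0, total = 0*2+14 = 14
item=13: >0, total = 14*2+13 = 41
item=-3: not >0, total = 41-(-3) = 44
item=3: >0, total = 44*2+3 = 91
item=5: >0, total = 91*2+5 = 187
item=3: >0, total = 187*2+3 = 377
item=7: >0, total = 377*2+7 = 761
item=12: >0, total = 761*2+12 = 1534

1534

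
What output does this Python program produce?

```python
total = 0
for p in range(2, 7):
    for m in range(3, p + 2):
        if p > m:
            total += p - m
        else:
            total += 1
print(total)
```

p=2,m=3: not 2>3, total = 0+1 = 1
p=3,m=3: not 3>3, total = 1+1 = 2
p=3,m=4: not 3>4, total = 2+1 = 3
p=4,m=3: 4>3, total = 3+1 = 4
p=4,m=4: not 4>4, total = 4+1 = 5
p=4,m=5: not 4>5, total = 5+1 = 6
p=5,m=3: 5>3, total = 6+2 = 8
p=5,m=4: 5>4, total = 8+1 = 9
p=5,m=5: not 5>5, total = 9+1 = 10
p=5,m=6: not 5>6, total = 10+1 = 11
p=6,m=3: 6>3, total = 11+3 = 14
p=6,m=4: 6>4, total = 14+2 = 16
p=6,m=5: 6>5, total = 16+1 = 17
p=6,m=6: not 6>6, total = 17+1 = 18
p=6,m=7: not 6>7, total = 18+1 = 19

19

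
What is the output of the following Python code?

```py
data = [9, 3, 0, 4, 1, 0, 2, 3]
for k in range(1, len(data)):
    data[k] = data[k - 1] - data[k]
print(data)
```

k=1: data[1] = 9-3 = 6 → [9, 6, 0, 4, 1, 0, 2, 3]
k=2: data[2] = 6-0 = 6 → [9, 6, 6, 4, 1, 0, 2, 3]
k=3: data[3] = 6-4 = 2 → [9, 6, 6, 2, 1, 0, 2, 3]
k=4: data[4] = 2-1 = 1 → [9, 6, 6, 2, 1, 0, 2, 3]
k=5: data[5] = 1-0 = 1 → [9, 6, 6, 2, 1, 1, 2, 3]
k=6: data[6] = 1-2 = -1 → [9, 6, 6, 2, 1, 1, -1, 3]
k=7: data[7] = (-1)-3 = -4 → [9, 6, 6, 2, 1, 1, -1, -4]

[9, 6, 6, 2, 1, 1, -1, -4]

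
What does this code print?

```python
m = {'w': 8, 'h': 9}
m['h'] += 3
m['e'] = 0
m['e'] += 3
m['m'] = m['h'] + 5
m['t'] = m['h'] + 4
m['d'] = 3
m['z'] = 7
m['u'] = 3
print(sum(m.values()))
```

m['h'] = 9+3 = 12 → {'w': 8, 'h': 12}
m['e'] = 0 → {'w': 8, 'h': 12, 'e': 0}
m['e'] = 0+3 = 3 → {'w': 8, 'h': 12, 'e': 3}
m['m'] = m['h']+5 = 17 → {'w': 8, 'h': 12, 'e': 3, 'm': 17}
m['t'] = m['h']+4 = 16 → {'w': 8, 'h': 12, 'e': 3, 'm': 17, 't': 16}
m['d'] = 3 → {'w': 8, 'h': 12, 'e': 3, 'm': 17, 't': 16, 'd': 3}
m['z'] = 7 → {'w': 8, 'h': 12, 'e': 3, 'm': 17, 't': 16, 'd': 3, 'z': 7}
m['u'] = 3 → {'w': 8, 'h': 12, 'e': 3, 'm': 17, 't': 16, 'd': 3, 'z': 7, 'u': 3}
sum of values = 69

69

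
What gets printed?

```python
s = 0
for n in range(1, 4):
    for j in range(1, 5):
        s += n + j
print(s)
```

n=1,j=1: s = 0+2 = 2
n=1,j=2: s = 2+3 = 5
n=1,j=3: s = 5+4 = 9
n=1,j=4: s = 9+5 = 14
n=2,j=1: s = 14+3 = 17
n=2,j=2: s = 17+4 = 21
n=2,j=3: s = 21+5 = 26
n=2,j=4: s = 26+6 = 32
n=3,j=1: s = 32+4 = 36
n=3,j=2: s = 36+5 = 41
n=3,j=3: s = 41+6 = 47
n=3,j=4: s = 47+7 = 54

54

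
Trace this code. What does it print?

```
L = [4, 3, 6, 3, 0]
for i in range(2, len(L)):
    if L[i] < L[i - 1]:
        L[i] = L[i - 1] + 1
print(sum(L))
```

28

i=2: 6>=3, unchanged → [4, 3, 6, 3, 0]
i=3: 3<6, L[3] = 6+1 = 7 → [4, 3, 6, 7, 0]
i=4: 0<7, L[4] = 7+1 = 8 → [4, 3, 6, 7, 8]
sum = 28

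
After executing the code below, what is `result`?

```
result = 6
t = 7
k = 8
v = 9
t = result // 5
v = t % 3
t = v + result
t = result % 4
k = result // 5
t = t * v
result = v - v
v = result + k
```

0

t = 6//5 = 1
v = 1%3 = 1
t = 1+6 = 7
t = 6%4 = 2
k = 6//5 = 1
t = 2*1 = 2
result = 1-1 = 0
v = 0+1 = 1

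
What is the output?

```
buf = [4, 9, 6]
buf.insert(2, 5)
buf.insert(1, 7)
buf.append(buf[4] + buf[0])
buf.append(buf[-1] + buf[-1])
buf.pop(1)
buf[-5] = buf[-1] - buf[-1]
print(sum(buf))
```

insert 5 at 2 → [4, 9, 5, 6]
insert 7 at 1 → [4, 7, 9, 5, 6]
append buf[4]+buf[0] = 6+4 = 10 → [4, 7, 9, 5, 6, 10]
append buf[-1]+buf[-1] = 10+10 = 20 → [4, 7, 9, 5, 6, 10, 20]
pop(1) removes 7 → [4, 9, 5, 6, 10, 20]
buf[-5] = buf[-1]-buf[-1] = 20-20 = 0 → [4, 0, 5, 6, 10, 20]
sum = 45

45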